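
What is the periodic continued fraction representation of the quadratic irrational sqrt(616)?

[24; (1, 4, 1, 1, 6, 1, 1, 4, 1, 48)]

Write x_i = (sqrt(616) + m_i)/d_i with (m_0, d_0) = (0, 1). a_0 = floor(sqrt(616)) = 24, since 24^2 = 576 <= 616 < 625 = 25^2.
Iterate m_{i+1} = d_i*a_i - m_i, d_{i+1} = (616 - m_{i+1}^2)/d_i, a_{i+1} = floor((a_0 + m_{i+1})/d_{i+1}):
  m_1 = 1*24 - 0 = 24, d_1 = (616 - 24^2)/1 = 40/1 = 40, a_1 = floor((24 + 24)/40) = 1.
  m_2 = 40*1 - 24 = 16, d_2 = (616 - 16^2)/40 = 360/40 = 9, a_2 = floor((24 + 16)/9) = 4.
  m_3 = 9*4 - 16 = 20, d_3 = (616 - 20^2)/9 = 216/9 = 24, a_3 = floor((24 + 20)/24) = 1.
  m_4 = 24*1 - 20 = 4, d_4 = (616 - 4^2)/24 = 600/24 = 25, a_4 = floor((24 + 4)/25) = 1.
  m_5 = 25*1 - 4 = 21, d_5 = (616 - 21^2)/25 = 175/25 = 7, a_5 = floor((24 + 21)/7) = 6.
  m_6 = 7*6 - 21 = 21, d_6 = (616 - 21^2)/7 = 175/7 = 25, a_6 = floor((24 + 21)/25) = 1.
  m_7 = 25*1 - 21 = 4, d_7 = (616 - 4^2)/25 = 600/25 = 24, a_7 = floor((24 + 4)/24) = 1.
  m_8 = 24*1 - 4 = 20, d_8 = (616 - 20^2)/24 = 216/24 = 9, a_8 = floor((24 + 20)/9) = 4.
  m_9 = 9*4 - 20 = 16, d_9 = (616 - 16^2)/9 = 360/9 = 40, a_9 = floor((24 + 16)/40) = 1.
  m_10 = 40*1 - 16 = 24, d_10 = (616 - 24^2)/40 = 40/40 = 1, a_10 = floor((24 + 24)/1) = 48.
  m_11 = 1*48 - 24 = 24, d_11 = (616 - 24^2)/1 = 40/1 = 40: (m_11, d_11) = (m_1, d_1) = (24, 40), so from here the quotients repeat a_1, ..., a_10; the period length is 10.
Hence the expansion of sqrt(616) is a_0 = 24 followed by the repeating block 1, 4, 1, 1, 6, 1, 1, 4, 1, 48 (period 10).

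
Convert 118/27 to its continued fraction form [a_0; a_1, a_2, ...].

Run the Euclidean algorithm on 118 and 27; the successive quotients are the partial quotients a_0, a_1, ... (each step inverts the fractional part left over by the previous one):
  118 = 4*27 + 10, so a_0 = 4.
  27 = 2*10 + 7, so a_1 = 2.
  10 = 1*7 + 3, so a_2 = 1.
  7 = 2*3 + 1, so a_3 = 2.
  3 = 3*1 + 0, so a_4 = 3.
The remainder reaches 0 after 5 divisions, so the expansion has 5 partial quotients, read off in order.

[4; 2, 1, 2, 3]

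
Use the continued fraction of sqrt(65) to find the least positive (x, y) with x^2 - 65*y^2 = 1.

First expand sqrt(65) as a continued fraction. With x_i = (sqrt(65) + m_i)/d_i and (m_0, d_0) = (0, 1): a_0 = floor(sqrt(65)) = 8, since 8^2 = 64 <= 65 < 81 = 9^2.
Iterate m_{i+1} = d_i*a_i - m_i, d_{i+1} = (65 - m_{i+1}^2)/d_i, a_{i+1} = floor((a_0 + m_{i+1})/d_{i+1}):
  m_1 = 1*8 - 0 = 8, d_1 = (65 - 8^2)/1 = 1/1 = 1, a_1 = floor((8 + 8)/1) = 16.
  m_2 = 1*16 - 8 = 8, d_2 = (65 - 8^2)/1 = 1/1 = 1: (m_2, d_2) = (m_1, d_1) = (8, 1), so from here the quotient a_1 repeats; the period length is 1.
So sqrt(65) = [8; (16)] with period length k = 1.
k is odd, so (p_{k-1}, q_{k-1}) only solves x^2 - 65y^2 = -1 and the fundamental solution of x^2 - 65y^2 = 1 is (p_{2k-1}, q_{2k-1}) = (p_1, q_1); compute convergents through index 1, running through the period twice.
Convergents (p_i = a_i*p_{i-1} + p_{i-2}, q_i = a_i*q_{i-1} + q_{i-2} with p_{-2}=0, p_{-1}=1, q_{-2}=1, q_{-1}=0):
  i=0: a_0=8, p_0 = 8*1 + 0 = 8, q_0 = 8*0 + 1 = 1.
  i=1: a_1=16, p_1 = 16*8 + 1 = 129, q_1 = 16*1 + 0 = 16.
Indeed p_0^2 - 65*q_0^2 = 64 - 65 = -1, not +1.
Check: 129^2 - 65*16^2 = 16641 - 16640 = 1, so (x, y) = (129, 16) solves the equation, and by the theorem it is the least positive solution.

(x, y) = (129, 16)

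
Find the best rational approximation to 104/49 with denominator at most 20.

17/8

Expand x = 104/49 as a continued fraction with the Euclidean algorithm:
  104 = 2*49 + 6, so a_0 = 2.
  49 = 8*6 + 1, so a_1 = 8.
  6 = 6*1 + 0, so a_2 = 6.
so x = [2; 8, 6].
Convergents (p_i = a_i*p_{i-1} + p_{i-2}, q_i = a_i*q_{i-1} + q_{i-2} with p_{-2}=0, p_{-1}=1, q_{-2}=1, q_{-1}=0), until the denominator exceeds 20:
  i=0: a_0=2, p_0 = 2*1 + 0 = 2, q_0 = 2*0 + 1 = 1.
  i=1: a_1=8, p_1 = 8*2 + 1 = 17, q_1 = 8*1 + 0 = 8.
  i=2: a_2=6, p_2 = 6*17 + 2 = 104, q_2 = 6*8 + 1 = 49.
q_2 = 49 > 20, so the last convergent with denominator <= 20 is p_1/q_1 = 17/8.
The closest fraction with denominator <= 20 is either p_1/q_1 or the intermediate fraction (k*p_1 + p_0)/(k*q_1 + q_0) with the largest k >= 1 whose denominator stays <= 20; these approach x as k grows, and every other convergent or intermediate fraction in range is farther away.
Largest k: floor((20 - q_0)/q_1) = floor((20 - 1)/8) = 2.
That gives (2*17 + 2)/(2*8 + 1) = 36/17.
Compare the errors: |x - 17/8| = |104*8 - 17*49|/(49*8) = 1/392, and |x - 36/17| = |104*17 - 36*49|/(49*17) = 4/833.
Cross-multiplying, 1*833 = 833 < 1568 = 4*392, so 1/392 is smaller: the convergent 17/8 is closer to x than 36/17.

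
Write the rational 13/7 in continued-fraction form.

[1; 1, 6]

Run the Euclidean algorithm on 13 and 7; the successive quotients are the partial quotients a_0, a_1, ... (each step inverts the fractional part left over by the previous one):
  13 = 1*7 + 6, so a_0 = 1.
  7 = 1*6 + 1, so a_1 = 1.
  6 = 6*1 + 0, so a_2 = 6.
The remainder reaches 0 after 3 divisions, so the expansion has 3 partial quotients, read off in order.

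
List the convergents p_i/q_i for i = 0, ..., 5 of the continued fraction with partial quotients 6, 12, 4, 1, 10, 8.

6/1, 73/12, 298/49, 371/61, 4008/659, 32435/5333

Using the convergent recurrence p_i = a_i*p_{i-1} + p_{i-2}, q_i = a_i*q_{i-1} + q_{i-2} with p_{-2}=0, p_{-1}=1, q_{-2}=1, q_{-1}=0:
  i=0: a_0=6, p_0 = 6*1 + 0 = 6, q_0 = 6*0 + 1 = 1.
  i=1: a_1=12, p_1 = 12*6 + 1 = 73, q_1 = 12*1 + 0 = 12.
  i=2: a_2=4, p_2 = 4*73 + 6 = 298, q_2 = 4*12 + 1 = 49.
  i=3: a_3=1, p_3 = 1*298 + 73 = 371, q_3 = 1*49 + 12 = 61.
  i=4: a_4=10, p_4 = 10*371 + 298 = 4008, q_4 = 10*61 + 49 = 659.
  i=5: a_5=8, p_5 = 8*4008 + 371 = 32435, q_5 = 8*659 + 61 = 5333.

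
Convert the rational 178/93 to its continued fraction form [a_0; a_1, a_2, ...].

Run the Euclidean algorithm on 178 and 93; the successive quotients are the partial quotients a_0, a_1, ... (each step inverts the fractional part left over by the previous one):
  178 = 1*93 + 85, so a_0 = 1.
  93 = 1*85 + 8, so a_1 = 1.
  85 = 10*8 + 5, so a_2 = 10.
  8 = 1*5 + 3, so a_3 = 1.
  5 = 1*3 + 2, so a_4 = 1.
  3 = 1*2 + 1, so a_5 = 1.
  2 = 2*1 + 0, so a_6 = 2.
The remainder reaches 0 after 7 divisions, so the expansion has 7 partial quotients, read off in order.

[1; 1, 10, 1, 1, 1, 2]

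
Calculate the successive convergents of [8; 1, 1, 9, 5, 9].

8/1, 9/1, 17/2, 162/19, 827/97, 7605/892

Using the convergent recurrence p_i = a_i*p_{i-1} + p_{i-2}, q_i = a_i*q_{i-1} + q_{i-2} with p_{-2}=0, p_{-1}=1, q_{-2}=1, q_{-1}=0:
  i=0: a_0=8, p_0 = 8*1 + 0 = 8, q_0 = 8*0 + 1 = 1.
  i=1: a_1=1, p_1 = 1*8 + 1 = 9, q_1 = 1*1 + 0 = 1.
  i=2: a_2=1, p_2 = 1*9 + 8 = 17, q_2 = 1*1 + 1 = 2.
  i=3: a_3=9, p_3 = 9*17 + 9 = 162, q_3 = 9*2 + 1 = 19.
  i=4: a_4=5, p_4 = 5*162 + 17 = 827, q_4 = 5*19 + 2 = 97.
  i=5: a_5=9, p_5 = 9*827 + 162 = 7605, q_5 = 9*97 + 19 = 892.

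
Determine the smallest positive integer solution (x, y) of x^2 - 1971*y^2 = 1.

(x, y) = (1620674, 36505)

First expand sqrt(1971) as a continued fraction. With x_i = (sqrt(1971) + m_i)/d_i and (m_0, d_0) = (0, 1): a_0 = floor(sqrt(1971)) = 44, since 44^2 = 1936 <= 1971 < 2025 = 45^2.
Iterate m_{i+1} = d_i*a_i - m_i, d_{i+1} = (1971 - m_{i+1}^2)/d_i, a_{i+1} = floor((a_0 + m_{i+1})/d_{i+1}):
  m_1 = 1*44 - 0 = 44, d_1 = (1971 - 44^2)/1 = 35/1 = 35, a_1 = floor((44 + 44)/35) = 2.
  m_2 = 35*2 - 44 = 26, d_2 = (1971 - 26^2)/35 = 1295/35 = 37, a_2 = floor((44 + 26)/37) = 1.
  m_3 = 37*1 - 26 = 11, d_3 = (1971 - 11^2)/37 = 1850/37 = 50, a_3 = floor((44 + 11)/50) = 1.
  m_4 = 50*1 - 11 = 39, d_4 = (1971 - 39^2)/50 = 450/50 = 9, a_4 = floor((44 + 39)/9) = 9.
  m_5 = 9*9 - 39 = 42, d_5 = (1971 - 42^2)/9 = 207/9 = 23, a_5 = floor((44 + 42)/23) = 3.
  m_6 = 23*3 - 42 = 27, d_6 = (1971 - 27^2)/23 = 1242/23 = 54, a_6 = floor((44 + 27)/54) = 1.
  m_7 = 54*1 - 27 = 27, d_7 = (1971 - 27^2)/54 = 1242/54 = 23, a_7 = floor((44 + 27)/23) = 3.
  m_8 = 23*3 - 27 = 42, d_8 = (1971 - 42^2)/23 = 207/23 = 9, a_8 = floor((44 + 42)/9) = 9.
  m_9 = 9*9 - 42 = 39, d_9 = (1971 - 39^2)/9 = 450/9 = 50, a_9 = floor((44 + 39)/50) = 1.
  m_10 = 50*1 - 39 = 11, d_10 = (1971 - 11^2)/50 = 1850/50 = 37, a_10 = floor((44 + 11)/37) = 1.
  m_11 = 37*1 - 11 = 26, d_11 = (1971 - 26^2)/37 = 1295/37 = 35, a_11 = floor((44 + 26)/35) = 2.
  m_12 = 35*2 - 26 = 44, d_12 = (1971 - 44^2)/35 = 35/35 = 1, a_12 = floor((44 + 44)/1) = 88.
  m_13 = 1*88 - 44 = 44, d_13 = (1971 - 44^2)/1 = 35/1 = 35: (m_13, d_13) = (m_1, d_1) = (44, 35), so from here the quotients repeat a_1, ..., a_12; the period length is 12.
So sqrt(1971) = [44; (2, 1, 1, 9, 3, 1, 3, 9, 1, 1, 2, 88)] with period length k = 12.
k is even, so the fundamental solution of x^2 - 1971y^2 = 1 is (p_{k-1}, q_{k-1}) = (p_11, q_11); compute convergents through index 11.
Convergents (p_i = a_i*p_{i-1} + p_{i-2}, q_i = a_i*q_{i-1} + q_{i-2} with p_{-2}=0, p_{-1}=1, q_{-2}=1, q_{-1}=0):
  i=0: a_0=44, p_0 = 44*1 + 0 = 44, q_0 = 44*0 + 1 = 1.
  i=1: a_1=2, p_1 = 2*44 + 1 = 89, q_1 = 2*1 + 0 = 2.
  i=2: a_2=1, p_2 = 1*89 + 44 = 133, q_2 = 1*2 + 1 = 3.
  i=3: a_3=1, p_3 = 1*133 + 89 = 222, q_3 = 1*3 + 2 = 5.
  i=4: a_4=9, p_4 = 9*222 + 133 = 2131, q_4 = 9*5 + 3 = 48.
  i=5: a_5=3, p_5 = 3*2131 + 222 = 6615, q_5 = 3*48 + 5 = 149.
  i=6: a_6=1, p_6 = 1*6615 + 2131 = 8746, q_6 = 1*149 + 48 = 197.
  i=7: a_7=3, p_7 = 3*8746 + 6615 = 32853, q_7 = 3*197 + 149 = 740.
  i=8: a_8=9, p_8 = 9*32853 + 8746 = 304423, q_8 = 9*740 + 197 = 6857.
  i=9: a_9=1, p_9 = 1*304423 + 32853 = 337276, q_9 = 1*6857 + 740 = 7597.
  i=10: a_10=1, p_10 = 1*337276 + 304423 = 641699, q_10 = 1*7597 + 6857 = 14454.
  i=11: a_11=2, p_11 = 2*641699 + 337276 = 1620674, q_11 = 2*14454 + 7597 = 36505.
Check: 1620674^2 - 1971*36505^2 = 2626584214276 - 2626584214275 = 1, so (x, y) = (1620674, 36505) solves the equation, and by the theorem it is the least positive solution.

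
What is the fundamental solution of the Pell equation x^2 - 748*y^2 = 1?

First expand sqrt(748) as a continued fraction. With x_i = (sqrt(748) + m_i)/d_i and (m_0, d_0) = (0, 1): a_0 = floor(sqrt(748)) = 27, since 27^2 = 729 <= 748 < 784 = 28^2.
Iterate m_{i+1} = d_i*a_i - m_i, d_{i+1} = (748 - m_{i+1}^2)/d_i, a_{i+1} = floor((a_0 + m_{i+1})/d_{i+1}):
  m_1 = 1*27 - 0 = 27, d_1 = (748 - 27^2)/1 = 19/1 = 19, a_1 = floor((27 + 27)/19) = 2.
  m_2 = 19*2 - 27 = 11, d_2 = (748 - 11^2)/19 = 627/19 = 33, a_2 = floor((27 + 11)/33) = 1.
  m_3 = 33*1 - 11 = 22, d_3 = (748 - 22^2)/33 = 264/33 = 8, a_3 = floor((27 + 22)/8) = 6.
  m_4 = 8*6 - 22 = 26, d_4 = (748 - 26^2)/8 = 72/8 = 9, a_4 = floor((27 + 26)/9) = 5.
  m_5 = 9*5 - 26 = 19, d_5 = (748 - 19^2)/9 = 387/9 = 43, a_5 = floor((27 + 19)/43) = 1.
  m_6 = 43*1 - 19 = 24, d_6 = (748 - 24^2)/43 = 172/43 = 4, a_6 = floor((27 + 24)/4) = 12.
  m_7 = 4*12 - 24 = 24, d_7 = (748 - 24^2)/4 = 172/4 = 43, a_7 = floor((27 + 24)/43) = 1.
  m_8 = 43*1 - 24 = 19, d_8 = (748 - 19^2)/43 = 387/43 = 9, a_8 = floor((27 + 19)/9) = 5.
  m_9 = 9*5 - 19 = 26, d_9 = (748 - 26^2)/9 = 72/9 = 8, a_9 = floor((27 + 26)/8) = 6.
  m_10 = 8*6 - 26 = 22, d_10 = (748 - 22^2)/8 = 264/8 = 33, a_10 = floor((27 + 22)/33) = 1.
  m_11 = 33*1 - 22 = 11, d_11 = (748 - 11^2)/33 = 627/33 = 19, a_11 = floor((27 + 11)/19) = 2.
  m_12 = 19*2 - 11 = 27, d_12 = (748 - 27^2)/19 = 19/19 = 1, a_12 = floor((27 + 27)/1) = 54.
  m_13 = 1*54 - 27 = 27, d_13 = (748 - 27^2)/1 = 19/1 = 19: (m_13, d_13) = (m_1, d_1) = (27, 19), so from here the quotients repeat a_1, ..., a_12; the period length is 12.
So sqrt(748) = [27; (2, 1, 6, 5, 1, 12, 1, 5, 6, 1, 2, 54)] with period length k = 12.
k is even, so the fundamental solution of x^2 - 748y^2 = 1 is (p_{k-1}, q_{k-1}) = (p_11, q_11); compute convergents through index 11.
Convergents (p_i = a_i*p_{i-1} + p_{i-2}, q_i = a_i*q_{i-1} + q_{i-2} with p_{-2}=0, p_{-1}=1, q_{-2}=1, q_{-1}=0):
  i=0: a_0=27, p_0 = 27*1 + 0 = 27, q_0 = 27*0 + 1 = 1.
  i=1: a_1=2, p_1 = 2*27 + 1 = 55, q_1 = 2*1 + 0 = 2.
  i=2: a_2=1, p_2 = 1*55 + 27 = 82, q_2 = 1*2 + 1 = 3.
  i=3: a_3=6, p_3 = 6*82 + 55 = 547, q_3 = 6*3 + 2 = 20.
  i=4: a_4=5, p_4 = 5*547 + 82 = 2817, q_4 = 5*20 + 3 = 103.
  i=5: a_5=1, p_5 = 1*2817 + 547 = 3364, q_5 = 1*103 + 20 = 123.
  i=6: a_6=12, p_6 = 12*3364 + 2817 = 43185, q_6 = 12*123 + 103 = 1579.
  i=7: a_7=1, p_7 = 1*43185 + 3364 = 46549, q_7 = 1*1579 + 123 = 1702.
  i=8: a_8=5, p_8 = 5*46549 + 43185 = 275930, q_8 = 5*1702 + 1579 = 10089.
  i=9: a_9=6, p_9 = 6*275930 + 46549 = 1702129, q_9 = 6*10089 + 1702 = 62236.
  i=10: a_10=1, p_10 = 1*1702129 + 275930 = 1978059, q_10 = 1*62236 + 10089 = 72325.
  i=11: a_11=2, p_11 = 2*1978059 + 1702129 = 5658247, q_11 = 2*72325 + 62236 = 206886.
Check: 5658247^2 - 748*206886^2 = 32015759113009 - 32015759113008 = 1, so (x, y) = (5658247, 206886) solves the equation, and by the theorem it is the least positive solution.

(x, y) = (5658247, 206886)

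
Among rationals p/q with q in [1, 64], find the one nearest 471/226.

Expand x = 471/226 as a continued fraction with the Euclidean algorithm:
  471 = 2*226 + 19, so a_0 = 2.
  226 = 11*19 + 17, so a_1 = 11.
  19 = 1*17 + 2, so a_2 = 1.
  17 = 8*2 + 1, so a_3 = 8.
  2 = 2*1 + 0, so a_4 = 2.
so x = [2; 11, 1, 8, 2].
Convergents (p_i = a_i*p_{i-1} + p_{i-2}, q_i = a_i*q_{i-1} + q_{i-2} with p_{-2}=0, p_{-1}=1, q_{-2}=1, q_{-1}=0), until the denominator exceeds 64:
  i=0: a_0=2, p_0 = 2*1 + 0 = 2, q_0 = 2*0 + 1 = 1.
  i=1: a_1=11, p_1 = 11*2 + 1 = 23, q_1 = 11*1 + 0 = 11.
  i=2: a_2=1, p_2 = 1*23 + 2 = 25, q_2 = 1*11 + 1 = 12.
  i=3: a_3=8, p_3 = 8*25 + 23 = 223, q_3 = 8*12 + 11 = 107.
q_3 = 107 > 64, so the last convergent with denominator <= 64 is p_2/q_2 = 25/12.
The closest fraction with denominator <= 64 is either p_2/q_2 or the intermediate fraction (k*p_2 + p_1)/(k*q_2 + q_1) with the largest k >= 1 whose denominator stays <= 64; these approach x as k grows, and every other convergent or intermediate fraction in range is farther away.
Largest k: floor((64 - q_1)/q_2) = floor((64 - 11)/12) = 4.
That gives (4*25 + 23)/(4*12 + 11) = 123/59.
Compare the errors: |x - 25/12| = |471*12 - 25*226|/(226*12) = 2/2712, and |x - 123/59| = |471*59 - 123*226|/(226*59) = 9/13334.
Cross-multiplying, 9*2712 = 24408 < 26668 = 2*13334, so 9/13334 is smaller: the intermediate fraction 123/59 is closer to x than 25/12.

123/59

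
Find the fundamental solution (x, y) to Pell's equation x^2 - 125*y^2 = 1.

First expand sqrt(125) as a continued fraction. With x_i = (sqrt(125) + m_i)/d_i and (m_0, d_0) = (0, 1): a_0 = floor(sqrt(125)) = 11, since 11^2 = 121 <= 125 < 144 = 12^2.
Iterate m_{i+1} = d_i*a_i - m_i, d_{i+1} = (125 - m_{i+1}^2)/d_i, a_{i+1} = floor((a_0 + m_{i+1})/d_{i+1}):
  m_1 = 1*11 - 0 = 11, d_1 = (125 - 11^2)/1 = 4/1 = 4, a_1 = floor((11 + 11)/4) = 5.
  m_2 = 4*5 - 11 = 9, d_2 = (125 - 9^2)/4 = 44/4 = 11, a_2 = floor((11 + 9)/11) = 1.
  m_3 = 11*1 - 9 = 2, d_3 = (125 - 2^2)/11 = 121/11 = 11, a_3 = floor((11 + 2)/11) = 1.
  m_4 = 11*1 - 2 = 9, d_4 = (125 - 9^2)/11 = 44/11 = 4, a_4 = floor((11 + 9)/4) = 5.
  m_5 = 4*5 - 9 = 11, d_5 = (125 - 11^2)/4 = 4/4 = 1, a_5 = floor((11 + 11)/1) = 22.
  m_6 = 1*22 - 11 = 11, d_6 = (125 - 11^2)/1 = 4/1 = 4: (m_6, d_6) = (m_1, d_1) = (11, 4), so from here the quotients repeat a_1, ..., a_5; the period length is 5.
So sqrt(125) = [11; (5, 1, 1, 5, 22)] with period length k = 5.
k is odd, so (p_{k-1}, q_{k-1}) only solves x^2 - 125y^2 = -1 and the fundamental solution of x^2 - 125y^2 = 1 is (p_{2k-1}, q_{2k-1}) = (p_9, q_9); compute convergents through index 9, running through the period twice.
Convergents (p_i = a_i*p_{i-1} + p_{i-2}, q_i = a_i*q_{i-1} + q_{i-2} with p_{-2}=0, p_{-1}=1, q_{-2}=1, q_{-1}=0):
  i=0: a_0=11, p_0 = 11*1 + 0 = 11, q_0 = 11*0 + 1 = 1.
  i=1: a_1=5, p_1 = 5*11 + 1 = 56, q_1 = 5*1 + 0 = 5.
  i=2: a_2=1, p_2 = 1*56 + 11 = 67, q_2 = 1*5 + 1 = 6.
  i=3: a_3=1, p_3 = 1*67 + 56 = 123, q_3 = 1*6 + 5 = 11.
  i=4: a_4=5, p_4 = 5*123 + 67 = 682, q_4 = 5*11 + 6 = 61.
  i=5: a_5=22, p_5 = 22*682 + 123 = 15127, q_5 = 22*61 + 11 = 1353.
  i=6: a_6=5, p_6 = 5*15127 + 682 = 76317, q_6 = 5*1353 + 61 = 6826.
  i=7: a_7=1, p_7 = 1*76317 + 15127 = 91444, q_7 = 1*6826 + 1353 = 8179.
  i=8: a_8=1, p_8 = 1*91444 + 76317 = 167761, q_8 = 1*8179 + 6826 = 15005.
  i=9: a_9=5, p_9 = 5*167761 + 91444 = 930249, q_9 = 5*15005 + 8179 = 83204.
Indeed p_4^2 - 125*q_4^2 = 465124 - 465125 = -1, not +1.
Check: 930249^2 - 125*83204^2 = 865363202001 - 865363202000 = 1, so (x, y) = (930249, 83204) solves the equation, and by the theorem it is the least positive solution.

(x, y) = (930249, 83204)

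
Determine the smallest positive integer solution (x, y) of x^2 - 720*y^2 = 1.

First expand sqrt(720) as a continued fraction. With x_i = (sqrt(720) + m_i)/d_i and (m_0, d_0) = (0, 1): a_0 = floor(sqrt(720)) = 26, since 26^2 = 676 <= 720 < 729 = 27^2.
Iterate m_{i+1} = d_i*a_i - m_i, d_{i+1} = (720 - m_{i+1}^2)/d_i, a_{i+1} = floor((a_0 + m_{i+1})/d_{i+1}):
  m_1 = 1*26 - 0 = 26, d_1 = (720 - 26^2)/1 = 44/1 = 44, a_1 = floor((26 + 26)/44) = 1.
  m_2 = 44*1 - 26 = 18, d_2 = (720 - 18^2)/44 = 396/44 = 9, a_2 = floor((26 + 18)/9) = 4.
  m_3 = 9*4 - 18 = 18, d_3 = (720 - 18^2)/9 = 396/9 = 44, a_3 = floor((26 + 18)/44) = 1.
  m_4 = 44*1 - 18 = 26, d_4 = (720 - 26^2)/44 = 44/44 = 1, a_4 = floor((26 + 26)/1) = 52.
  m_5 = 1*52 - 26 = 26, d_5 = (720 - 26^2)/1 = 44/1 = 44: (m_5, d_5) = (m_1, d_1) = (26, 44), so from here the quotients repeat a_1, ..., a_4; the period length is 4.
So sqrt(720) = [26; (1, 4, 1, 52)] with period length k = 4.
k is even, so the fundamental solution of x^2 - 720y^2 = 1 is (p_{k-1}, q_{k-1}) = (p_3, q_3); compute convergents through index 3.
Convergents (p_i = a_i*p_{i-1} + p_{i-2}, q_i = a_i*q_{i-1} + q_{i-2} with p_{-2}=0, p_{-1}=1, q_{-2}=1, q_{-1}=0):
  i=0: a_0=26, p_0 = 26*1 + 0 = 26, q_0 = 26*0 + 1 = 1.
  i=1: a_1=1, p_1 = 1*26 + 1 = 27, q_1 = 1*1 + 0 = 1.
  i=2: a_2=4, p_2 = 4*27 + 26 = 134, q_2 = 4*1 + 1 = 5.
  i=3: a_3=1, p_3 = 1*134 + 27 = 161, q_3 = 1*5 + 1 = 6.
Check: 161^2 - 720*6^2 = 25921 - 25920 = 1, so (x, y) = (161, 6) solves the equation, and by the theorem it is the least positive solution.

(x, y) = (161, 6)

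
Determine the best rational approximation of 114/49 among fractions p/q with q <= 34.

79/34

Expand x = 114/49 as a continued fraction with the Euclidean algorithm:
  114 = 2*49 + 16, so a_0 = 2.
  49 = 3*16 + 1, so a_1 = 3.
  16 = 16*1 + 0, so a_2 = 16.
so x = [2; 3, 16].
Convergents (p_i = a_i*p_{i-1} + p_{i-2}, q_i = a_i*q_{i-1} + q_{i-2} with p_{-2}=0, p_{-1}=1, q_{-2}=1, q_{-1}=0), until the denominator exceeds 34:
  i=0: a_0=2, p_0 = 2*1 + 0 = 2, q_0 = 2*0 + 1 = 1.
  i=1: a_1=3, p_1 = 3*2 + 1 = 7, q_1 = 3*1 + 0 = 3.
  i=2: a_2=16, p_2 = 16*7 + 2 = 114, q_2 = 16*3 + 1 = 49.
q_2 = 49 > 34, so the last convergent with denominator <= 34 is p_1/q_1 = 7/3.
The closest fraction with denominator <= 34 is either p_1/q_1 or the intermediate fraction (k*p_1 + p_0)/(k*q_1 + q_0) with the largest k >= 1 whose denominator stays <= 34; these approach x as k grows, and every other convergent or intermediate fraction in range is farther away.
Largest k: floor((34 - q_0)/q_1) = floor((34 - 1)/3) = 11.
That gives (11*7 + 2)/(11*3 + 1) = 79/34.
Compare the errors: |x - 7/3| = |114*3 - 7*49|/(49*3) = 1/147, and |x - 79/34| = |114*34 - 79*49|/(49*34) = 5/1666.
Cross-multiplying, 5*147 = 735 < 1666 = 1*1666, so 5/1666 is smaller: the intermediate fraction 79/34 is closer to x than 7/3.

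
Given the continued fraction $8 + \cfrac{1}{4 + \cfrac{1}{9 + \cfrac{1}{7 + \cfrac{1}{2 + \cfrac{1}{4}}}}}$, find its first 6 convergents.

8/1, 33/4, 305/37, 2168/263, 4641/563, 20732/2515

Using the convergent recurrence p_i = a_i*p_{i-1} + p_{i-2}, q_i = a_i*q_{i-1} + q_{i-2} with p_{-2}=0, p_{-1}=1, q_{-2}=1, q_{-1}=0:
  i=0: a_0=8, p_0 = 8*1 + 0 = 8, q_0 = 8*0 + 1 = 1.
  i=1: a_1=4, p_1 = 4*8 + 1 = 33, q_1 = 4*1 + 0 = 4.
  i=2: a_2=9, p_2 = 9*33 + 8 = 305, q_2 = 9*4 + 1 = 37.
  i=3: a_3=7, p_3 = 7*305 + 33 = 2168, q_3 = 7*37 + 4 = 263.
  i=4: a_4=2, p_4 = 2*2168 + 305 = 4641, q_4 = 2*263 + 37 = 563.
  i=5: a_5=4, p_5 = 4*4641 + 2168 = 20732, q_5 = 4*563 + 263 = 2515.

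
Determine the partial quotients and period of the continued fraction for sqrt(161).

[12; (1, 2, 4, 1, 2, 1, 4, 2, 1, 24)]

Write x_i = (sqrt(161) + m_i)/d_i with (m_0, d_0) = (0, 1). a_0 = floor(sqrt(161)) = 12, since 12^2 = 144 <= 161 < 169 = 13^2.
Iterate m_{i+1} = d_i*a_i - m_i, d_{i+1} = (161 - m_{i+1}^2)/d_i, a_{i+1} = floor((a_0 + m_{i+1})/d_{i+1}):
  m_1 = 1*12 - 0 = 12, d_1 = (161 - 12^2)/1 = 17/1 = 17, a_1 = floor((12 + 12)/17) = 1.
  m_2 = 17*1 - 12 = 5, d_2 = (161 - 5^2)/17 = 136/17 = 8, a_2 = floor((12 + 5)/8) = 2.
  m_3 = 8*2 - 5 = 11, d_3 = (161 - 11^2)/8 = 40/8 = 5, a_3 = floor((12 + 11)/5) = 4.
  m_4 = 5*4 - 11 = 9, d_4 = (161 - 9^2)/5 = 80/5 = 16, a_4 = floor((12 + 9)/16) = 1.
  m_5 = 16*1 - 9 = 7, d_5 = (161 - 7^2)/16 = 112/16 = 7, a_5 = floor((12 + 7)/7) = 2.
  m_6 = 7*2 - 7 = 7, d_6 = (161 - 7^2)/7 = 112/7 = 16, a_6 = floor((12 + 7)/16) = 1.
  m_7 = 16*1 - 7 = 9, d_7 = (161 - 9^2)/16 = 80/16 = 5, a_7 = floor((12 + 9)/5) = 4.
  m_8 = 5*4 - 9 = 11, d_8 = (161 - 11^2)/5 = 40/5 = 8, a_8 = floor((12 + 11)/8) = 2.
  m_9 = 8*2 - 11 = 5, d_9 = (161 - 5^2)/8 = 136/8 = 17, a_9 = floor((12 + 5)/17) = 1.
  m_10 = 17*1 - 5 = 12, d_10 = (161 - 12^2)/17 = 17/17 = 1, a_10 = floor((12 + 12)/1) = 24.
  m_11 = 1*24 - 12 = 12, d_11 = (161 - 12^2)/1 = 17/1 = 17: (m_11, d_11) = (m_1, d_1) = (12, 17), so from here the quotients repeat a_1, ..., a_10; the period length is 10.
Hence the expansion of sqrt(161) is a_0 = 12 followed by the repeating block 1, 2, 4, 1, 2, 1, 4, 2, 1, 24 (period 10).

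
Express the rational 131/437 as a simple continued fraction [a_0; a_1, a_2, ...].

[0; 3, 2, 1, 43]

Run the Euclidean algorithm on 131 and 437; the successive quotients are the partial quotients a_0, a_1, ... (each step inverts the fractional part left over by the previous one):
  131 = 0*437 + 131, so a_0 = 0.
  437 = 3*131 + 44, so a_1 = 3.
  131 = 2*44 + 43, so a_2 = 2.
  44 = 1*43 + 1, so a_3 = 1.
  43 = 43*1 + 0, so a_4 = 43.
The remainder reaches 0 after 5 divisions, so the expansion has 5 partial quotients, read off in order.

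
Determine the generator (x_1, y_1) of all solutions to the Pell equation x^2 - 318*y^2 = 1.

(x, y) = (107, 6)

First expand sqrt(318) as a continued fraction. With x_i = (sqrt(318) + m_i)/d_i and (m_0, d_0) = (0, 1): a_0 = floor(sqrt(318)) = 17, since 17^2 = 289 <= 318 < 324 = 18^2.
Iterate m_{i+1} = d_i*a_i - m_i, d_{i+1} = (318 - m_{i+1}^2)/d_i, a_{i+1} = floor((a_0 + m_{i+1})/d_{i+1}):
  m_1 = 1*17 - 0 = 17, d_1 = (318 - 17^2)/1 = 29/1 = 29, a_1 = floor((17 + 17)/29) = 1.
  m_2 = 29*1 - 17 = 12, d_2 = (318 - 12^2)/29 = 174/29 = 6, a_2 = floor((17 + 12)/6) = 4.
  m_3 = 6*4 - 12 = 12, d_3 = (318 - 12^2)/6 = 174/6 = 29, a_3 = floor((17 + 12)/29) = 1.
  m_4 = 29*1 - 12 = 17, d_4 = (318 - 17^2)/29 = 29/29 = 1, a_4 = floor((17 + 17)/1) = 34.
  m_5 = 1*34 - 17 = 17, d_5 = (318 - 17^2)/1 = 29/1 = 29: (m_5, d_5) = (m_1, d_1) = (17, 29), so from here the quotients repeat a_1, ..., a_4; the period length is 4.
So sqrt(318) = [17; (1, 4, 1, 34)] with period length k = 4.
k is even, so the fundamental solution of x^2 - 318y^2 = 1 is (p_{k-1}, q_{k-1}) = (p_3, q_3); compute convergents through index 3.
Convergents (p_i = a_i*p_{i-1} + p_{i-2}, q_i = a_i*q_{i-1} + q_{i-2} with p_{-2}=0, p_{-1}=1, q_{-2}=1, q_{-1}=0):
  i=0: a_0=17, p_0 = 17*1 + 0 = 17, q_0 = 17*0 + 1 = 1.
  i=1: a_1=1, p_1 = 1*17 + 1 = 18, q_1 = 1*1 + 0 = 1.
  i=2: a_2=4, p_2 = 4*18 + 17 = 89, q_2 = 4*1 + 1 = 5.
  i=3: a_3=1, p_3 = 1*89 + 18 = 107, q_3 = 1*5 + 1 = 6.
Check: 107^2 - 318*6^2 = 11449 - 11448 = 1, so (x, y) = (107, 6) solves the equation, and by the theorem it is the least positive solution.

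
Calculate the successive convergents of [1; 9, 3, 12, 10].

1/1, 10/9, 31/28, 382/345, 3851/3478

Using the convergent recurrence p_i = a_i*p_{i-1} + p_{i-2}, q_i = a_i*q_{i-1} + q_{i-2} with p_{-2}=0, p_{-1}=1, q_{-2}=1, q_{-1}=0:
  i=0: a_0=1, p_0 = 1*1 + 0 = 1, q_0 = 1*0 + 1 = 1.
  i=1: a_1=9, p_1 = 9*1 + 1 = 10, q_1 = 9*1 + 0 = 9.
  i=2: a_2=3, p_2 = 3*10 + 1 = 31, q_2 = 3*9 + 1 = 28.
  i=3: a_3=12, p_3 = 12*31 + 10 = 382, q_3 = 12*28 + 9 = 345.
  i=4: a_4=10, p_4 = 10*382 + 31 = 3851, q_4 = 10*345 + 28 = 3478.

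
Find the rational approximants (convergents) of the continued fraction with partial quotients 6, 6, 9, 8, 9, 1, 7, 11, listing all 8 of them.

6/1, 37/6, 339/55, 2749/446, 25080/4069, 27829/4515, 219883/35674, 2446542/396929

Using the convergent recurrence p_i = a_i*p_{i-1} + p_{i-2}, q_i = a_i*q_{i-1} + q_{i-2} with p_{-2}=0, p_{-1}=1, q_{-2}=1, q_{-1}=0:
  i=0: a_0=6, p_0 = 6*1 + 0 = 6, q_0 = 6*0 + 1 = 1.
  i=1: a_1=6, p_1 = 6*6 + 1 = 37, q_1 = 6*1 + 0 = 6.
  i=2: a_2=9, p_2 = 9*37 + 6 = 339, q_2 = 9*6 + 1 = 55.
  i=3: a_3=8, p_3 = 8*339 + 37 = 2749, q_3 = 8*55 + 6 = 446.
  i=4: a_4=9, p_4 = 9*2749 + 339 = 25080, q_4 = 9*446 + 55 = 4069.
  i=5: a_5=1, p_5 = 1*25080 + 2749 = 27829, q_5 = 1*4069 + 446 = 4515.
  i=6: a_6=7, p_6 = 7*27829 + 25080 = 219883, q_6 = 7*4515 + 4069 = 35674.
  i=7: a_7=11, p_7 = 11*219883 + 27829 = 2446542, q_7 = 11*35674 + 4515 = 396929.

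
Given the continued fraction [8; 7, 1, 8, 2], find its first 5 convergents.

8/1, 57/7, 65/8, 577/71, 1219/150

Using the convergent recurrence p_i = a_i*p_{i-1} + p_{i-2}, q_i = a_i*q_{i-1} + q_{i-2} with p_{-2}=0, p_{-1}=1, q_{-2}=1, q_{-1}=0:
  i=0: a_0=8, p_0 = 8*1 + 0 = 8, q_0 = 8*0 + 1 = 1.
  i=1: a_1=7, p_1 = 7*8 + 1 = 57, q_1 = 7*1 + 0 = 7.
  i=2: a_2=1, p_2 = 1*57 + 8 = 65, q_2 = 1*7 + 1 = 8.
  i=3: a_3=8, p_3 = 8*65 + 57 = 577, q_3 = 8*8 + 7 = 71.
  i=4: a_4=2, p_4 = 2*577 + 65 = 1219, q_4 = 2*71 + 8 = 150.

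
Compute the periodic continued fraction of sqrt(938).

Write x_i = (sqrt(938) + m_i)/d_i with (m_0, d_0) = (0, 1). a_0 = floor(sqrt(938)) = 30, since 30^2 = 900 <= 938 < 961 = 31^2.
Iterate m_{i+1} = d_i*a_i - m_i, d_{i+1} = (938 - m_{i+1}^2)/d_i, a_{i+1} = floor((a_0 + m_{i+1})/d_{i+1}):
  m_1 = 1*30 - 0 = 30, d_1 = (938 - 30^2)/1 = 38/1 = 38, a_1 = floor((30 + 30)/38) = 1.
  m_2 = 38*1 - 30 = 8, d_2 = (938 - 8^2)/38 = 874/38 = 23, a_2 = floor((30 + 8)/23) = 1.
  m_3 = 23*1 - 8 = 15, d_3 = (938 - 15^2)/23 = 713/23 = 31, a_3 = floor((30 + 15)/31) = 1.
  m_4 = 31*1 - 15 = 16, d_4 = (938 - 16^2)/31 = 682/31 = 22, a_4 = floor((30 + 16)/22) = 2.
  m_5 = 22*2 - 16 = 28, d_5 = (938 - 28^2)/22 = 154/22 = 7, a_5 = floor((30 + 28)/7) = 8.
  m_6 = 7*8 - 28 = 28, d_6 = (938 - 28^2)/7 = 154/7 = 22, a_6 = floor((30 + 28)/22) = 2.
  m_7 = 22*2 - 28 = 16, d_7 = (938 - 16^2)/22 = 682/22 = 31, a_7 = floor((30 + 16)/31) = 1.
  m_8 = 31*1 - 16 = 15, d_8 = (938 - 15^2)/31 = 713/31 = 23, a_8 = floor((30 + 15)/23) = 1.
  m_9 = 23*1 - 15 = 8, d_9 = (938 - 8^2)/23 = 874/23 = 38, a_9 = floor((30 + 8)/38) = 1.
  m_10 = 38*1 - 8 = 30, d_10 = (938 - 30^2)/38 = 38/38 = 1, a_10 = floor((30 + 30)/1) = 60.
  m_11 = 1*60 - 30 = 30, d_11 = (938 - 30^2)/1 = 38/1 = 38: (m_11, d_11) = (m_1, d_1) = (30, 38), so from here the quotients repeat a_1, ..., a_10; the period length is 10.
Hence the expansion of sqrt(938) is a_0 = 30 followed by the repeating block 1, 1, 1, 2, 8, 2, 1, 1, 1, 60 (period 10).

[30; (1, 1, 1, 2, 8, 2, 1, 1, 1, 60)]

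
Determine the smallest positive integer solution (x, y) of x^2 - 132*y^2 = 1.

(x, y) = (23, 2)

First expand sqrt(132) as a continued fraction. With x_i = (sqrt(132) + m_i)/d_i and (m_0, d_0) = (0, 1): a_0 = floor(sqrt(132)) = 11, since 11^2 = 121 <= 132 < 144 = 12^2.
Iterate m_{i+1} = d_i*a_i - m_i, d_{i+1} = (132 - m_{i+1}^2)/d_i, a_{i+1} = floor((a_0 + m_{i+1})/d_{i+1}):
  m_1 = 1*11 - 0 = 11, d_1 = (132 - 11^2)/1 = 11/1 = 11, a_1 = floor((11 + 11)/11) = 2.
  m_2 = 11*2 - 11 = 11, d_2 = (132 - 11^2)/11 = 11/11 = 1, a_2 = floor((11 + 11)/1) = 22.
  m_3 = 1*22 - 11 = 11, d_3 = (132 - 11^2)/1 = 11/1 = 11: (m_3, d_3) = (m_1, d_1) = (11, 11), so from here the quotients repeat a_1, a_2; the period length is 2.
So sqrt(132) = [11; (2, 22)] with period length k = 2.
k is even, so the fundamental solution of x^2 - 132y^2 = 1 is (p_{k-1}, q_{k-1}) = (p_1, q_1); compute convergents through index 1.
Convergents (p_i = a_i*p_{i-1} + p_{i-2}, q_i = a_i*q_{i-1} + q_{i-2} with p_{-2}=0, p_{-1}=1, q_{-2}=1, q_{-1}=0):
  i=0: a_0=11, p_0 = 11*1 + 0 = 11, q_0 = 11*0 + 1 = 1.
  i=1: a_1=2, p_1 = 2*11 + 1 = 23, q_1 = 2*1 + 0 = 2.
Check: 23^2 - 132*2^2 = 529 - 528 = 1, so (x, y) = (23, 2) solves the equation, and by the theorem it is the least positive solution.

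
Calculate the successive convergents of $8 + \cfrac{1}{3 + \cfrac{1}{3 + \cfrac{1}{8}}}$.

Using the convergent recurrence p_i = a_i*p_{i-1} + p_{i-2}, q_i = a_i*q_{i-1} + q_{i-2} with p_{-2}=0, p_{-1}=1, q_{-2}=1, q_{-1}=0:
  i=0: a_0=8, p_0 = 8*1 + 0 = 8, q_0 = 8*0 + 1 = 1.
  i=1: a_1=3, p_1 = 3*8 + 1 = 25, q_1 = 3*1 + 0 = 3.
  i=2: a_2=3, p_2 = 3*25 + 8 = 83, q_2 = 3*3 + 1 = 10.
  i=3: a_3=8, p_3 = 8*83 + 25 = 689, q_3 = 8*10 + 3 = 83.

8/1, 25/3, 83/10, 689/83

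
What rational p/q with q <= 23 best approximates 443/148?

3/1

Expand x = 443/148 as a continued fraction with the Euclidean algorithm:
  443 = 2*148 + 147, so a_0 = 2.
  148 = 1*147 + 1, so a_1 = 1.
  147 = 147*1 + 0, so a_2 = 147.
so x = [2; 1, 147].
Convergents (p_i = a_i*p_{i-1} + p_{i-2}, q_i = a_i*q_{i-1} + q_{i-2} with p_{-2}=0, p_{-1}=1, q_{-2}=1, q_{-1}=0), until the denominator exceeds 23:
  i=0: a_0=2, p_0 = 2*1 + 0 = 2, q_0 = 2*0 + 1 = 1.
  i=1: a_1=1, p_1 = 1*2 + 1 = 3, q_1 = 1*1 + 0 = 1.
  i=2: a_2=147, p_2 = 147*3 + 2 = 443, q_2 = 147*1 + 1 = 148.
q_2 = 148 > 23, so the last convergent with denominator <= 23 is p_1/q_1 = 3/1.
The closest fraction with denominator <= 23 is either p_1/q_1 or the intermediate fraction (k*p_1 + p_0)/(k*q_1 + q_0) with the largest k >= 1 whose denominator stays <= 23; these approach x as k grows, and every other convergent or intermediate fraction in range is farther away.
Largest k: floor((23 - q_0)/q_1) = floor((23 - 1)/1) = 22.
That gives (22*3 + 2)/(22*1 + 1) = 68/23.
Compare the errors: |x - 3/1| = |443*1 - 3*148|/(148*1) = 1/148, and |x - 68/23| = |443*23 - 68*148|/(148*23) = 125/3404.
Cross-multiplying, 1*3404 = 3404 < 18500 = 125*148, so 1/148 is smaller: the convergent 3/1 is closer to x than 68/23.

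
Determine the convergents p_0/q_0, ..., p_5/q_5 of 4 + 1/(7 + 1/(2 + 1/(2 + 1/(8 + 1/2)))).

Using the convergent recurrence p_i = a_i*p_{i-1} + p_{i-2}, q_i = a_i*q_{i-1} + q_{i-2} with p_{-2}=0, p_{-1}=1, q_{-2}=1, q_{-1}=0:
  i=0: a_0=4, p_0 = 4*1 + 0 = 4, q_0 = 4*0 + 1 = 1.
  i=1: a_1=7, p_1 = 7*4 + 1 = 29, q_1 = 7*1 + 0 = 7.
  i=2: a_2=2, p_2 = 2*29 + 4 = 62, q_2 = 2*7 + 1 = 15.
  i=3: a_3=2, p_3 = 2*62 + 29 = 153, q_3 = 2*15 + 7 = 37.
  i=4: a_4=8, p_4 = 8*153 + 62 = 1286, q_4 = 8*37 + 15 = 311.
  i=5: a_5=2, p_5 = 2*1286 + 153 = 2725, q_5 = 2*311 + 37 = 659.

4/1, 29/7, 62/15, 153/37, 1286/311, 2725/659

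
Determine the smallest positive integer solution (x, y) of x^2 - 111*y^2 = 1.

(x, y) = (295, 28)

First expand sqrt(111) as a continued fraction. With x_i = (sqrt(111) + m_i)/d_i and (m_0, d_0) = (0, 1): a_0 = floor(sqrt(111)) = 10, since 10^2 = 100 <= 111 < 121 = 11^2.
Iterate m_{i+1} = d_i*a_i - m_i, d_{i+1} = (111 - m_{i+1}^2)/d_i, a_{i+1} = floor((a_0 + m_{i+1})/d_{i+1}):
  m_1 = 1*10 - 0 = 10, d_1 = (111 - 10^2)/1 = 11/1 = 11, a_1 = floor((10 + 10)/11) = 1.
  m_2 = 11*1 - 10 = 1, d_2 = (111 - 1^2)/11 = 110/11 = 10, a_2 = floor((10 + 1)/10) = 1.
  m_3 = 10*1 - 1 = 9, d_3 = (111 - 9^2)/10 = 30/10 = 3, a_3 = floor((10 + 9)/3) = 6.
  m_4 = 3*6 - 9 = 9, d_4 = (111 - 9^2)/3 = 30/3 = 10, a_4 = floor((10 + 9)/10) = 1.
  m_5 = 10*1 - 9 = 1, d_5 = (111 - 1^2)/10 = 110/10 = 11, a_5 = floor((10 + 1)/11) = 1.
  m_6 = 11*1 - 1 = 10, d_6 = (111 - 10^2)/11 = 11/11 = 1, a_6 = floor((10 + 10)/1) = 20.
  m_7 = 1*20 - 10 = 10, d_7 = (111 - 10^2)/1 = 11/1 = 11: (m_7, d_7) = (m_1, d_1) = (10, 11), so from here the quotients repeat a_1, ..., a_6; the period length is 6.
So sqrt(111) = [10; (1, 1, 6, 1, 1, 20)] with period length k = 6.
k is even, so the fundamental solution of x^2 - 111y^2 = 1 is (p_{k-1}, q_{k-1}) = (p_5, q_5); compute convergents through index 5.
Convergents (p_i = a_i*p_{i-1} + p_{i-2}, q_i = a_i*q_{i-1} + q_{i-2} with p_{-2}=0, p_{-1}=1, q_{-2}=1, q_{-1}=0):
  i=0: a_0=10, p_0 = 10*1 + 0 = 10, q_0 = 10*0 + 1 = 1.
  i=1: a_1=1, p_1 = 1*10 + 1 = 11, q_1 = 1*1 + 0 = 1.
  i=2: a_2=1, p_2 = 1*11 + 10 = 21, q_2 = 1*1 + 1 = 2.
  i=3: a_3=6, p_3 = 6*21 + 11 = 137, q_3 = 6*2 + 1 = 13.
  i=4: a_4=1, p_4 = 1*137 + 21 = 158, q_4 = 1*13 + 2 = 15.
  i=5: a_5=1, p_5 = 1*158 + 137 = 295, q_5 = 1*15 + 13 = 28.
Check: 295^2 - 111*28^2 = 87025 - 87024 = 1, so (x, y) = (295, 28) solves the equation, and by the theorem it is the least positive solution.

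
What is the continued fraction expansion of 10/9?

[1; 9]

Run the Euclidean algorithm on 10 and 9; the successive quotients are the partial quotients a_0, a_1, ... (each step inverts the fractional part left over by the previous one):
  10 = 1*9 + 1, so a_0 = 1.
  9 = 9*1 + 0, so a_1 = 9.
The remainder reaches 0 after 2 divisions, so the expansion has 2 partial quotients, read off in order.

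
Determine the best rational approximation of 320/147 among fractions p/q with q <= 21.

Expand x = 320/147 as a continued fraction with the Euclidean algorithm:
  320 = 2*147 + 26, so a_0 = 2.
  147 = 5*26 + 17, so a_1 = 5.
  26 = 1*17 + 9, so a_2 = 1.
  17 = 1*9 + 8, so a_3 = 1.
  9 = 1*8 + 1, so a_4 = 1.
  8 = 8*1 + 0, so a_5 = 8.
so x = [2; 5, 1, 1, 1, 8].
Convergents (p_i = a_i*p_{i-1} + p_{i-2}, q_i = a_i*q_{i-1} + q_{i-2} with p_{-2}=0, p_{-1}=1, q_{-2}=1, q_{-1}=0), until the denominator exceeds 21:
  i=0: a_0=2, p_0 = 2*1 + 0 = 2, q_0 = 2*0 + 1 = 1.
  i=1: a_1=5, p_1 = 5*2 + 1 = 11, q_1 = 5*1 + 0 = 5.
  i=2: a_2=1, p_2 = 1*11 + 2 = 13, q_2 = 1*5 + 1 = 6.
  i=3: a_3=1, p_3 = 1*13 + 11 = 24, q_3 = 1*6 + 5 = 11.
  i=4: a_4=1, p_4 = 1*24 + 13 = 37, q_4 = 1*11 + 6 = 17.
  i=5: a_5=8, p_5 = 8*37 + 24 = 320, q_5 = 8*17 + 11 = 147.
q_5 = 147 > 21, so the last convergent with denominator <= 21 is p_4/q_4 = 37/17.
The closest fraction with denominator <= 21 is either p_4/q_4 or the intermediate fraction (k*p_4 + p_3)/(k*q_4 + q_3) with the largest k >= 1 whose denominator stays <= 21; these approach x as k grows, and every other convergent or intermediate fraction in range is farther away.
Largest k: floor((21 - q_3)/q_4) = floor((21 - 11)/17) = 0.
Since k = 0, no intermediate fraction beyond p_4/q_4 has denominator <= 21, so the convergent 37/17 is the closest (its error is |320*17 - 37*147|/(147*17) = 1/2499).

37/17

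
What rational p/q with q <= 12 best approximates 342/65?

Expand x = 342/65 as a continued fraction with the Euclidean algorithm:
  342 = 5*65 + 17, so a_0 = 5.
  65 = 3*17 + 14, so a_1 = 3.
  17 = 1*14 + 3, so a_2 = 1.
  14 = 4*3 + 2, so a_3 = 4.
  3 = 1*2 + 1, so a_4 = 1.
  2 = 2*1 + 0, so a_5 = 2.
so x = [5; 3, 1, 4, 1, 2].
Convergents (p_i = a_i*p_{i-1} + p_{i-2}, q_i = a_i*q_{i-1} + q_{i-2} with p_{-2}=0, p_{-1}=1, q_{-2}=1, q_{-1}=0), until the denominator exceeds 12:
  i=0: a_0=5, p_0 = 5*1 + 0 = 5, q_0 = 5*0 + 1 = 1.
  i=1: a_1=3, p_1 = 3*5 + 1 = 16, q_1 = 3*1 + 0 = 3.
  i=2: a_2=1, p_2 = 1*16 + 5 = 21, q_2 = 1*3 + 1 = 4.
  i=3: a_3=4, p_3 = 4*21 + 16 = 100, q_3 = 4*4 + 3 = 19.
q_3 = 19 > 12, so the last convergent with denominator <= 12 is p_2/q_2 = 21/4.
The closest fraction with denominator <= 12 is either p_2/q_2 or the intermediate fraction (k*p_2 + p_1)/(k*q_2 + q_1) with the largest k >= 1 whose denominator stays <= 12; these approach x as k grows, and every other convergent or intermediate fraction in range is farther away.
Largest k: floor((12 - q_1)/q_2) = floor((12 - 3)/4) = 2.
That gives (2*21 + 16)/(2*4 + 3) = 58/11.
Compare the errors: |x - 21/4| = |342*4 - 21*65|/(65*4) = 3/260, and |x - 58/11| = |342*11 - 58*65|/(65*11) = 8/715.
Cross-multiplying, 8*260 = 2080 < 2145 = 3*715, so 8/715 is smaller: the intermediate fraction 58/11 is closer to x than 21/4.

58/11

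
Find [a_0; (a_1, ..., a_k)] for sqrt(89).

Write x_i = (sqrt(89) + m_i)/d_i with (m_0, d_0) = (0, 1). a_0 = floor(sqrt(89)) = 9, since 9^2 = 81 <= 89 < 100 = 10^2.
Iterate m_{i+1} = d_i*a_i - m_i, d_{i+1} = (89 - m_{i+1}^2)/d_i, a_{i+1} = floor((a_0 + m_{i+1})/d_{i+1}):
  m_1 = 1*9 - 0 = 9, d_1 = (89 - 9^2)/1 = 8/1 = 8, a_1 = floor((9 + 9)/8) = 2.
  m_2 = 8*2 - 9 = 7, d_2 = (89 - 7^2)/8 = 40/8 = 5, a_2 = floor((9 + 7)/5) = 3.
  m_3 = 5*3 - 7 = 8, d_3 = (89 - 8^2)/5 = 25/5 = 5, a_3 = floor((9 + 8)/5) = 3.
  m_4 = 5*3 - 8 = 7, d_4 = (89 - 7^2)/5 = 40/5 = 8, a_4 = floor((9 + 7)/8) = 2.
  m_5 = 8*2 - 7 = 9, d_5 = (89 - 9^2)/8 = 8/8 = 1, a_5 = floor((9 + 9)/1) = 18.
  m_6 = 1*18 - 9 = 9, d_6 = (89 - 9^2)/1 = 8/1 = 8: (m_6, d_6) = (m_1, d_1) = (9, 8), so from here the quotients repeat a_1, ..., a_5; the period length is 5.
Hence the expansion of sqrt(89) is a_0 = 9 followed by the repeating block 2, 3, 3, 2, 18 (period 5).

[9; (2, 3, 3, 2, 18)]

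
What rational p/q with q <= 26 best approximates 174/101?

31/18

Expand x = 174/101 as a continued fraction with the Euclidean algorithm:
  174 = 1*101 + 73, so a_0 = 1.
  101 = 1*73 + 28, so a_1 = 1.
  73 = 2*28 + 17, so a_2 = 2.
  28 = 1*17 + 11, so a_3 = 1.
  17 = 1*11 + 6, so a_4 = 1.
  11 = 1*6 + 5, so a_5 = 1.
  6 = 1*5 + 1, so a_6 = 1.
  5 = 5*1 + 0, so a_7 = 5.
so x = [1; 1, 2, 1, 1, 1, 1, 5].
Convergents (p_i = a_i*p_{i-1} + p_{i-2}, q_i = a_i*q_{i-1} + q_{i-2} with p_{-2}=0, p_{-1}=1, q_{-2}=1, q_{-1}=0), until the denominator exceeds 26:
  i=0: a_0=1, p_0 = 1*1 + 0 = 1, q_0 = 1*0 + 1 = 1.
  i=1: a_1=1, p_1 = 1*1 + 1 = 2, q_1 = 1*1 + 0 = 1.
  i=2: a_2=2, p_2 = 2*2 + 1 = 5, q_2 = 2*1 + 1 = 3.
  i=3: a_3=1, p_3 = 1*5 + 2 = 7, q_3 = 1*3 + 1 = 4.
  i=4: a_4=1, p_4 = 1*7 + 5 = 12, q_4 = 1*4 + 3 = 7.
  i=5: a_5=1, p_5 = 1*12 + 7 = 19, q_5 = 1*7 + 4 = 11.
  i=6: a_6=1, p_6 = 1*19 + 12 = 31, q_6 = 1*11 + 7 = 18.
  i=7: a_7=5, p_7 = 5*31 + 19 = 174, q_7 = 5*18 + 11 = 101.
q_7 = 101 > 26, so the last convergent with denominator <= 26 is p_6/q_6 = 31/18.
The closest fraction with denominator <= 26 is either p_6/q_6 or the intermediate fraction (k*p_6 + p_5)/(k*q_6 + q_5) with the largest k >= 1 whose denominator stays <= 26; these approach x as k grows, and every other convergent or intermediate fraction in range is farther away.
Largest k: floor((26 - q_5)/q_6) = floor((26 - 11)/18) = 0.
Since k = 0, no intermediate fraction beyond p_6/q_6 has denominator <= 26, so the convergent 31/18 is the closest (its error is |174*18 - 31*101|/(101*18) = 1/1818).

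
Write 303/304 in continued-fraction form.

[0; 1, 303]

Run the Euclidean algorithm on 303 and 304; the successive quotients are the partial quotients a_0, a_1, ... (each step inverts the fractional part left over by the previous one):
  303 = 0*304 + 303, so a_0 = 0.
  304 = 1*303 + 1, so a_1 = 1.
  303 = 303*1 + 0, so a_2 = 303.
The remainder reaches 0 after 3 divisions, so the expansion has 3 partial quotients, read off in order.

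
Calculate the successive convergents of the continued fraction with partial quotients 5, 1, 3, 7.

5/1, 6/1, 23/4, 167/29

Using the convergent recurrence p_i = a_i*p_{i-1} + p_{i-2}, q_i = a_i*q_{i-1} + q_{i-2} with p_{-2}=0, p_{-1}=1, q_{-2}=1, q_{-1}=0:
  i=0: a_0=5, p_0 = 5*1 + 0 = 5, q_0 = 5*0 + 1 = 1.
  i=1: a_1=1, p_1 = 1*5 + 1 = 6, q_1 = 1*1 + 0 = 1.
  i=2: a_2=3, p_2 = 3*6 + 5 = 23, q_2 = 3*1 + 1 = 4.
  i=3: a_3=7, p_3 = 7*23 + 6 = 167, q_3 = 7*4 + 1 = 29.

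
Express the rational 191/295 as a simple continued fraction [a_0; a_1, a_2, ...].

Run the Euclidean algorithm on 191 and 295; the successive quotients are the partial quotients a_0, a_1, ... (each step inverts the fractional part left over by the previous one):
  191 = 0*295 + 191, so a_0 = 0.
  295 = 1*191 + 104, so a_1 = 1.
  191 = 1*104 + 87, so a_2 = 1.
  104 = 1*87 + 17, so a_3 = 1.
  87 = 5*17 + 2, so a_4 = 5.
  17 = 8*2 + 1, so a_5 = 8.
  2 = 2*1 + 0, so a_6 = 2.
The remainder reaches 0 after 7 divisions, so the expansion has 7 partial quotients, read off in order.

[0; 1, 1, 1, 5, 8, 2]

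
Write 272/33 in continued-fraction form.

[8; 4, 8]

Run the Euclidean algorithm on 272 and 33; the successive quotients are the partial quotients a_0, a_1, ... (each step inverts the fractional part left over by the previous one):
  272 = 8*33 + 8, so a_0 = 8.
  33 = 4*8 + 1, so a_1 = 4.
  8 = 8*1 + 0, so a_2 = 8.
The remainder reaches 0 after 3 divisions, so the expansion has 3 partial quotients, read off in order.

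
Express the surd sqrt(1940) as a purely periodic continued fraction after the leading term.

[44; (22, 88)]

Write x_i = (sqrt(1940) + m_i)/d_i with (m_0, d_0) = (0, 1). a_0 = floor(sqrt(1940)) = 44, since 44^2 = 1936 <= 1940 < 2025 = 45^2.
Iterate m_{i+1} = d_i*a_i - m_i, d_{i+1} = (1940 - m_{i+1}^2)/d_i, a_{i+1} = floor((a_0 + m_{i+1})/d_{i+1}):
  m_1 = 1*44 - 0 = 44, d_1 = (1940 - 44^2)/1 = 4/1 = 4, a_1 = floor((44 + 44)/4) = 22.
  m_2 = 4*22 - 44 = 44, d_2 = (1940 - 44^2)/4 = 4/4 = 1, a_2 = floor((44 + 44)/1) = 88.
  m_3 = 1*88 - 44 = 44, d_3 = (1940 - 44^2)/1 = 4/1 = 4: (m_3, d_3) = (m_1, d_1) = (44, 4), so from here the quotients repeat a_1, a_2; the period length is 2.
Hence the expansion of sqrt(1940) is a_0 = 44 followed by the repeating block 22, 88 (period 2).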